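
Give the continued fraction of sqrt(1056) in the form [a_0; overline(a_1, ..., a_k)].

Write x_i = (sqrt(1056) + m_i)/d_i with (m_0, d_0) = (0, 1). a_0 = floor(sqrt(1056)) = 32, since 32^2 = 1024 <= 1056 < 1089 = 33^2.
Iterate m_{i+1} = d_i*a_i - m_i, d_{i+1} = (1056 - m_{i+1}^2)/d_i, a_{i+1} = floor((a_0 + m_{i+1})/d_{i+1}):
  m_1 = 1*32 - 0 = 32, d_1 = (1056 - 32^2)/1 = 32/1 = 32, a_1 = floor((32 + 32)/32) = 2.
  m_2 = 32*2 - 32 = 32, d_2 = (1056 - 32^2)/32 = 32/32 = 1, a_2 = floor((32 + 32)/1) = 64.
  m_3 = 1*64 - 32 = 32, d_3 = (1056 - 32^2)/1 = 32/1 = 32: (m_3, d_3) = (m_1, d_1) = (32, 32), so from here the quotients repeat a_1, a_2; the period length is 2.
Hence the expansion of sqrt(1056) is a_0 = 32 followed by the repeating block 2, 64 (period 2).

[32; overline(2, 64)]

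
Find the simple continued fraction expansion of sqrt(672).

Write x_i = (sqrt(672) + m_i)/d_i with (m_0, d_0) = (0, 1). a_0 = floor(sqrt(672)) = 25, since 25^2 = 625 <= 672 < 676 = 26^2.
Iterate m_{i+1} = d_i*a_i - m_i, d_{i+1} = (672 - m_{i+1}^2)/d_i, a_{i+1} = floor((a_0 + m_{i+1})/d_{i+1}):
  m_1 = 1*25 - 0 = 25, d_1 = (672 - 25^2)/1 = 47/1 = 47, a_1 = floor((25 + 25)/47) = 1.
  m_2 = 47*1 - 25 = 22, d_2 = (672 - 22^2)/47 = 188/47 = 4, a_2 = floor((25 + 22)/4) = 11.
  m_3 = 4*11 - 22 = 22, d_3 = (672 - 22^2)/4 = 188/4 = 47, a_3 = floor((25 + 22)/47) = 1.
  m_4 = 47*1 - 22 = 25, d_4 = (672 - 25^2)/47 = 47/47 = 1, a_4 = floor((25 + 25)/1) = 50.
  m_5 = 1*50 - 25 = 25, d_5 = (672 - 25^2)/1 = 47/1 = 47: (m_5, d_5) = (m_1, d_1) = (25, 47), so from here the quotients repeat a_1, ..., a_4; the period length is 4.
Hence the expansion of sqrt(672) is a_0 = 25 followed by the repeating block 1, 11, 1, 50 (period 4).

[25; (1, 11, 1, 50)]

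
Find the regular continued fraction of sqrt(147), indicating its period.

[12; (8, 24)]

Write x_i = (sqrt(147) + m_i)/d_i with (m_0, d_0) = (0, 1). a_0 = floor(sqrt(147)) = 12, since 12^2 = 144 <= 147 < 169 = 13^2.
Iterate m_{i+1} = d_i*a_i - m_i, d_{i+1} = (147 - m_{i+1}^2)/d_i, a_{i+1} = floor((a_0 + m_{i+1})/d_{i+1}):
  m_1 = 1*12 - 0 = 12, d_1 = (147 - 12^2)/1 = 3/1 = 3, a_1 = floor((12 + 12)/3) = 8.
  m_2 = 3*8 - 12 = 12, d_2 = (147 - 12^2)/3 = 3/3 = 1, a_2 = floor((12 + 12)/1) = 24.
  m_3 = 1*24 - 12 = 12, d_3 = (147 - 12^2)/1 = 3/1 = 3: (m_3, d_3) = (m_1, d_1) = (12, 3), so from here the quotients repeat a_1, a_2; the period length is 2.
Hence the expansion of sqrt(147) is a_0 = 12 followed by the repeating block 8, 24 (period 2).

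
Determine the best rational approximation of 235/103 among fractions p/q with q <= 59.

Expand x = 235/103 as a continued fraction with the Euclidean algorithm:
  235 = 2*103 + 29, so a_0 = 2.
  103 = 3*29 + 16, so a_1 = 3.
  29 = 1*16 + 13, so a_2 = 1.
  16 = 1*13 + 3, so a_3 = 1.
  13 = 4*3 + 1, so a_4 = 4.
  3 = 3*1 + 0, so a_5 = 3.
so x = [2; 3, 1, 1, 4, 3].
Convergents (p_i = a_i*p_{i-1} + p_{i-2}, q_i = a_i*q_{i-1} + q_{i-2} with p_{-2}=0, p_{-1}=1, q_{-2}=1, q_{-1}=0), until the denominator exceeds 59:
  i=0: a_0=2, p_0 = 2*1 + 0 = 2, q_0 = 2*0 + 1 = 1.
  i=1: a_1=3, p_1 = 3*2 + 1 = 7, q_1 = 3*1 + 0 = 3.
  i=2: a_2=1, p_2 = 1*7 + 2 = 9, q_2 = 1*3 + 1 = 4.
  i=3: a_3=1, p_3 = 1*9 + 7 = 16, q_3 = 1*4 + 3 = 7.
  i=4: a_4=4, p_4 = 4*16 + 9 = 73, q_4 = 4*7 + 4 = 32.
  i=5: a_5=3, p_5 = 3*73 + 16 = 235, q_5 = 3*32 + 7 = 103.
q_5 = 103 > 59, so the last convergent with denominator <= 59 is p_4/q_4 = 73/32.
The closest fraction with denominator <= 59 is either p_4/q_4 or the intermediate fraction (k*p_4 + p_3)/(k*q_4 + q_3) with the largest k >= 1 whose denominator stays <= 59; these approach x as k grows, and every other convergent or intermediate fraction in range is farther away.
Largest k: floor((59 - q_3)/q_4) = floor((59 - 7)/32) = 1.
That gives (1*73 + 16)/(1*32 + 7) = 89/39.
Compare the errors: |x - 73/32| = |235*32 - 73*103|/(103*32) = 1/3296, and |x - 89/39| = |235*39 - 89*103|/(103*39) = 2/4017.
Cross-multiplying, 1*4017 = 4017 < 6592 = 2*3296, so 1/3296 is smaller: the convergent 73/32 is closer to x than 89/39.

73/32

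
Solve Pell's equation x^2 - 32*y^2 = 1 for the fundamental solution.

First expand sqrt(32) as a continued fraction. With x_i = (sqrt(32) + m_i)/d_i and (m_0, d_0) = (0, 1): a_0 = floor(sqrt(32)) = 5, since 5^2 = 25 <= 32 < 36 = 6^2.
Iterate m_{i+1} = d_i*a_i - m_i, d_{i+1} = (32 - m_{i+1}^2)/d_i, a_{i+1} = floor((a_0 + m_{i+1})/d_{i+1}):
  m_1 = 1*5 - 0 = 5, d_1 = (32 - 5^2)/1 = 7/1 = 7, a_1 = floor((5 + 5)/7) = 1.
  m_2 = 7*1 - 5 = 2, d_2 = (32 - 2^2)/7 = 28/7 = 4, a_2 = floor((5 + 2)/4) = 1.
  m_3 = 4*1 - 2 = 2, d_3 = (32 - 2^2)/4 = 28/4 = 7, a_3 = floor((5 + 2)/7) = 1.
  m_4 = 7*1 - 2 = 5, d_4 = (32 - 5^2)/7 = 7/7 = 1, a_4 = floor((5 + 5)/1) = 10.
  m_5 = 1*10 - 5 = 5, d_5 = (32 - 5^2)/1 = 7/1 = 7: (m_5, d_5) = (m_1, d_1) = (5, 7), so from here the quotients repeat a_1, ..., a_4; the period length is 4.
So sqrt(32) = [5; (1, 1, 1, 10)] with period length k = 4.
k is even, so the fundamental solution of x^2 - 32y^2 = 1 is (p_{k-1}, q_{k-1}) = (p_3, q_3); compute convergents through index 3.
Convergents (p_i = a_i*p_{i-1} + p_{i-2}, q_i = a_i*q_{i-1} + q_{i-2} with p_{-2}=0, p_{-1}=1, q_{-2}=1, q_{-1}=0):
  i=0: a_0=5, p_0 = 5*1 + 0 = 5, q_0 = 5*0 + 1 = 1.
  i=1: a_1=1, p_1 = 1*5 + 1 = 6, q_1 = 1*1 + 0 = 1.
  i=2: a_2=1, p_2 = 1*6 + 5 = 11, q_2 = 1*1 + 1 = 2.
  i=3: a_3=1, p_3 = 1*11 + 6 = 17, q_3 = 1*2 + 1 = 3.
Check: 17^2 - 32*3^2 = 289 - 288 = 1, so (x, y) = (17, 3) solves the equation, and by the theorem it is the least positive solution.

(x, y) = (17, 3)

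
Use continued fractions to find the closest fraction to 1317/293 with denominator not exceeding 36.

9/2

Expand x = 1317/293 as a continued fraction with the Euclidean algorithm:
  1317 = 4*293 + 145, so a_0 = 4.
  293 = 2*145 + 3, so a_1 = 2.
  145 = 48*3 + 1, so a_2 = 48.
  3 = 3*1 + 0, so a_3 = 3.
so x = [4; 2, 48, 3].
Convergents (p_i = a_i*p_{i-1} + p_{i-2}, q_i = a_i*q_{i-1} + q_{i-2} with p_{-2}=0, p_{-1}=1, q_{-2}=1, q_{-1}=0), until the denominator exceeds 36:
  i=0: a_0=4, p_0 = 4*1 + 0 = 4, q_0 = 4*0 + 1 = 1.
  i=1: a_1=2, p_1 = 2*4 + 1 = 9, q_1 = 2*1 + 0 = 2.
  i=2: a_2=48, p_2 = 48*9 + 4 = 436, q_2 = 48*2 + 1 = 97.
q_2 = 97 > 36, so the last convergent with denominator <= 36 is p_1/q_1 = 9/2.
The closest fraction with denominator <= 36 is either p_1/q_1 or the intermediate fraction (k*p_1 + p_0)/(k*q_1 + q_0) with the largest k >= 1 whose denominator stays <= 36; these approach x as k grows, and every other convergent or intermediate fraction in range is farther away.
Largest k: floor((36 - q_0)/q_1) = floor((36 - 1)/2) = 17.
That gives (17*9 + 4)/(17*2 + 1) = 157/35.
Compare the errors: |x - 9/2| = |1317*2 - 9*293|/(293*2) = 3/586, and |x - 157/35| = |1317*35 - 157*293|/(293*35) = 94/10255.
Cross-multiplying, 3*10255 = 30765 < 55084 = 94*586, so 3/586 is smaller: the convergent 9/2 is closer to x than 157/35.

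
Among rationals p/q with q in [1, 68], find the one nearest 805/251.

Expand x = 805/251 as a continued fraction with the Euclidean algorithm:
  805 = 3*251 + 52, so a_0 = 3.
  251 = 4*52 + 43, so a_1 = 4.
  52 = 1*43 + 9, so a_2 = 1.
  43 = 4*9 + 7, so a_3 = 4.
  9 = 1*7 + 2, so a_4 = 1.
  7 = 3*2 + 1, so a_5 = 3.
  2 = 2*1 + 0, so a_6 = 2.
so x = [3; 4, 1, 4, 1, 3, 2].
Convergents (p_i = a_i*p_{i-1} + p_{i-2}, q_i = a_i*q_{i-1} + q_{i-2} with p_{-2}=0, p_{-1}=1, q_{-2}=1, q_{-1}=0), until the denominator exceeds 68:
  i=0: a_0=3, p_0 = 3*1 + 0 = 3, q_0 = 3*0 + 1 = 1.
  i=1: a_1=4, p_1 = 4*3 + 1 = 13, q_1 = 4*1 + 0 = 4.
  i=2: a_2=1, p_2 = 1*13 + 3 = 16, q_2 = 1*4 + 1 = 5.
  i=3: a_3=4, p_3 = 4*16 + 13 = 77, q_3 = 4*5 + 4 = 24.
  i=4: a_4=1, p_4 = 1*77 + 16 = 93, q_4 = 1*24 + 5 = 29.
  i=5: a_5=3, p_5 = 3*93 + 77 = 356, q_5 = 3*29 + 24 = 111.
q_5 = 111 > 68, so the last convergent with denominator <= 68 is p_4/q_4 = 93/29.
The closest fraction with denominator <= 68 is either p_4/q_4 or the intermediate fraction (k*p_4 + p_3)/(k*q_4 + q_3) with the largest k >= 1 whose denominator stays <= 68; these approach x as k grows, and every other convergent or intermediate fraction in range is farther away.
Largest k: floor((68 - q_3)/q_4) = floor((68 - 24)/29) = 1.
That gives (1*93 + 77)/(1*29 + 24) = 170/53.
Compare the errors: |x - 93/29| = |805*29 - 93*251|/(251*29) = 2/7279, and |x - 170/53| = |805*53 - 170*251|/(251*53) = 5/13303.
Cross-multiplying, 2*13303 = 26606 < 36395 = 5*7279, so 2/7279 is smaller: the convergent 93/29 is closer to x than 170/53.

93/29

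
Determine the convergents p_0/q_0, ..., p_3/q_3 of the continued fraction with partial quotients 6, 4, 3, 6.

6/1, 25/4, 81/13, 511/82

Using the convergent recurrence p_i = a_i*p_{i-1} + p_{i-2}, q_i = a_i*q_{i-1} + q_{i-2} with p_{-2}=0, p_{-1}=1, q_{-2}=1, q_{-1}=0:
  i=0: a_0=6, p_0 = 6*1 + 0 = 6, q_0 = 6*0 + 1 = 1.
  i=1: a_1=4, p_1 = 4*6 + 1 = 25, q_1 = 4*1 + 0 = 4.
  i=2: a_2=3, p_2 = 3*25 + 6 = 81, q_2 = 3*4 + 1 = 13.
  i=3: a_3=6, p_3 = 6*81 + 25 = 511, q_3 = 6*13 + 4 = 82.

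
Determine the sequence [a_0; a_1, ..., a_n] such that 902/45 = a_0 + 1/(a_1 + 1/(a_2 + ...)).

Run the Euclidean algorithm on 902 and 45; the successive quotients are the partial quotients a_0, a_1, ... (each step inverts the fractional part left over by the previous one):
  902 = 20*45 + 2, so a_0 = 20.
  45 = 22*2 + 1, so a_1 = 22.
  2 = 2*1 + 0, so a_2 = 2.
The remainder reaches 0 after 3 divisions, so the expansion has 3 partial quotients, read off in order.

[20; 22, 2]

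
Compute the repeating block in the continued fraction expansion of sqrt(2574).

[50; (1, 2, 1, 3, 3, 4, 3, 3, 1, 2, 1, 100)]

Write x_i = (sqrt(2574) + m_i)/d_i with (m_0, d_0) = (0, 1). a_0 = floor(sqrt(2574)) = 50, since 50^2 = 2500 <= 2574 < 2601 = 51^2.
Iterate m_{i+1} = d_i*a_i - m_i, d_{i+1} = (2574 - m_{i+1}^2)/d_i, a_{i+1} = floor((a_0 + m_{i+1})/d_{i+1}):
  m_1 = 1*50 - 0 = 50, d_1 = (2574 - 50^2)/1 = 74/1 = 74, a_1 = floor((50 + 50)/74) = 1.
  m_2 = 74*1 - 50 = 24, d_2 = (2574 - 24^2)/74 = 1998/74 = 27, a_2 = floor((50 + 24)/27) = 2.
  m_3 = 27*2 - 24 = 30, d_3 = (2574 - 30^2)/27 = 1674/27 = 62, a_3 = floor((50 + 30)/62) = 1.
  m_4 = 62*1 - 30 = 32, d_4 = (2574 - 32^2)/62 = 1550/62 = 25, a_4 = floor((50 + 32)/25) = 3.
  m_5 = 25*3 - 32 = 43, d_5 = (2574 - 43^2)/25 = 725/25 = 29, a_5 = floor((50 + 43)/29) = 3.
  m_6 = 29*3 - 43 = 44, d_6 = (2574 - 44^2)/29 = 638/29 = 22, a_6 = floor((50 + 44)/22) = 4.
  m_7 = 22*4 - 44 = 44, d_7 = (2574 - 44^2)/22 = 638/22 = 29, a_7 = floor((50 + 44)/29) = 3.
  m_8 = 29*3 - 44 = 43, d_8 = (2574 - 43^2)/29 = 725/29 = 25, a_8 = floor((50 + 43)/25) = 3.
  m_9 = 25*3 - 43 = 32, d_9 = (2574 - 32^2)/25 = 1550/25 = 62, a_9 = floor((50 + 32)/62) = 1.
  m_10 = 62*1 - 32 = 30, d_10 = (2574 - 30^2)/62 = 1674/62 = 27, a_10 = floor((50 + 30)/27) = 2.
  m_11 = 27*2 - 30 = 24, d_11 = (2574 - 24^2)/27 = 1998/27 = 74, a_11 = floor((50 + 24)/74) = 1.
  m_12 = 74*1 - 24 = 50, d_12 = (2574 - 50^2)/74 = 74/74 = 1, a_12 = floor((50 + 50)/1) = 100.
  m_13 = 1*100 - 50 = 50, d_13 = (2574 - 50^2)/1 = 74/1 = 74: (m_13, d_13) = (m_1, d_1) = (50, 74), so from here the quotients repeat a_1, ..., a_12; the period length is 12.
Hence the expansion of sqrt(2574) is a_0 = 50 followed by the repeating block 1, 2, 1, 3, 3, 4, 3, 3, 1, 2, 1, 100 (period 12).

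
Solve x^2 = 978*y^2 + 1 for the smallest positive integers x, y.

First expand sqrt(978) as a continued fraction. With x_i = (sqrt(978) + m_i)/d_i and (m_0, d_0) = (0, 1): a_0 = floor(sqrt(978)) = 31, since 31^2 = 961 <= 978 < 1024 = 32^2.
Iterate m_{i+1} = d_i*a_i - m_i, d_{i+1} = (978 - m_{i+1}^2)/d_i, a_{i+1} = floor((a_0 + m_{i+1})/d_{i+1}):
  m_1 = 1*31 - 0 = 31, d_1 = (978 - 31^2)/1 = 17/1 = 17, a_1 = floor((31 + 31)/17) = 3.
  m_2 = 17*3 - 31 = 20, d_2 = (978 - 20^2)/17 = 578/17 = 34, a_2 = floor((31 + 20)/34) = 1.
  m_3 = 34*1 - 20 = 14, d_3 = (978 - 14^2)/34 = 782/34 = 23, a_3 = floor((31 + 14)/23) = 1.
  m_4 = 23*1 - 14 = 9, d_4 = (978 - 9^2)/23 = 897/23 = 39, a_4 = floor((31 + 9)/39) = 1.
  m_5 = 39*1 - 9 = 30, d_5 = (978 - 30^2)/39 = 78/39 = 2, a_5 = floor((31 + 30)/2) = 30.
  m_6 = 2*30 - 30 = 30, d_6 = (978 - 30^2)/2 = 78/2 = 39, a_6 = floor((31 + 30)/39) = 1.
  m_7 = 39*1 - 30 = 9, d_7 = (978 - 9^2)/39 = 897/39 = 23, a_7 = floor((31 + 9)/23) = 1.
  m_8 = 23*1 - 9 = 14, d_8 = (978 - 14^2)/23 = 782/23 = 34, a_8 = floor((31 + 14)/34) = 1.
  m_9 = 34*1 - 14 = 20, d_9 = (978 - 20^2)/34 = 578/34 = 17, a_9 = floor((31 + 20)/17) = 3.
  m_10 = 17*3 - 20 = 31, d_10 = (978 - 31^2)/17 = 17/17 = 1, a_10 = floor((31 + 31)/1) = 62.
  m_11 = 1*62 - 31 = 31, d_11 = (978 - 31^2)/1 = 17/1 = 17: (m_11, d_11) = (m_1, d_1) = (31, 17), so from here the quotients repeat a_1, ..., a_10; the period length is 10.
So sqrt(978) = [31; (3, 1, 1, 1, 30, 1, 1, 1, 3, 62)] with period length k = 10.
k is even, so the fundamental solution of x^2 - 978y^2 = 1 is (p_{k-1}, q_{k-1}) = (p_9, q_9); compute convergents through index 9.
Convergents (p_i = a_i*p_{i-1} + p_{i-2}, q_i = a_i*q_{i-1} + q_{i-2} with p_{-2}=0, p_{-1}=1, q_{-2}=1, q_{-1}=0):
  i=0: a_0=31, p_0 = 31*1 + 0 = 31, q_0 = 31*0 + 1 = 1.
  i=1: a_1=3, p_1 = 3*31 + 1 = 94, q_1 = 3*1 + 0 = 3.
  i=2: a_2=1, p_2 = 1*94 + 31 = 125, q_2 = 1*3 + 1 = 4.
  i=3: a_3=1, p_3 = 1*125 + 94 = 219, q_3 = 1*4 + 3 = 7.
  i=4: a_4=1, p_4 = 1*219 + 125 = 344, q_4 = 1*7 + 4 = 11.
  i=5: a_5=30, p_5 = 30*344 + 219 = 10539, q_5 = 30*11 + 7 = 337.
  i=6: a_6=1, p_6 = 1*10539 + 344 = 10883, q_6 = 1*337 + 11 = 348.
  i=7: a_7=1, p_7 = 1*10883 + 10539 = 21422, q_7 = 1*348 + 337 = 685.
  i=8: a_8=1, p_8 = 1*21422 + 10883 = 32305, q_8 = 1*685 + 348 = 1033.
  i=9: a_9=3, p_9 = 3*32305 + 21422 = 118337, q_9 = 3*1033 + 685 = 3784.
Check: 118337^2 - 978*3784^2 = 14003645569 - 14003645568 = 1, so (x, y) = (118337, 3784) solves the equation, and by the theorem it is the least positive solution.

(x, y) = (118337, 3784)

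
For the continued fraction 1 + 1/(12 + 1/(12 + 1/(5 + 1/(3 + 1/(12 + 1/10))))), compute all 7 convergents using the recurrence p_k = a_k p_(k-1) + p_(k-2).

Using the convergent recurrence p_i = a_i*p_{i-1} + p_{i-2}, q_i = a_i*q_{i-1} + q_{i-2} with p_{-2}=0, p_{-1}=1, q_{-2}=1, q_{-1}=0:
  i=0: a_0=1, p_0 = 1*1 + 0 = 1, q_0 = 1*0 + 1 = 1.
  i=1: a_1=12, p_1 = 12*1 + 1 = 13, q_1 = 12*1 + 0 = 12.
  i=2: a_2=12, p_2 = 12*13 + 1 = 157, q_2 = 12*12 + 1 = 145.
  i=3: a_3=5, p_3 = 5*157 + 13 = 798, q_3 = 5*145 + 12 = 737.
  i=4: a_4=3, p_4 = 3*798 + 157 = 2551, q_4 = 3*737 + 145 = 2356.
  i=5: a_5=12, p_5 = 12*2551 + 798 = 31410, q_5 = 12*2356 + 737 = 29009.
  i=6: a_6=10, p_6 = 10*31410 + 2551 = 316651, q_6 = 10*29009 + 2356 = 292446.

1/1, 13/12, 157/145, 798/737, 2551/2356, 31410/29009, 316651/292446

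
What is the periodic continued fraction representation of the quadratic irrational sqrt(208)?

Write x_i = (sqrt(208) + m_i)/d_i with (m_0, d_0) = (0, 1). a_0 = floor(sqrt(208)) = 14, since 14^2 = 196 <= 208 < 225 = 15^2.
Iterate m_{i+1} = d_i*a_i - m_i, d_{i+1} = (208 - m_{i+1}^2)/d_i, a_{i+1} = floor((a_0 + m_{i+1})/d_{i+1}):
  m_1 = 1*14 - 0 = 14, d_1 = (208 - 14^2)/1 = 12/1 = 12, a_1 = floor((14 + 14)/12) = 2.
  m_2 = 12*2 - 14 = 10, d_2 = (208 - 10^2)/12 = 108/12 = 9, a_2 = floor((14 + 10)/9) = 2.
  m_3 = 9*2 - 10 = 8, d_3 = (208 - 8^2)/9 = 144/9 = 16, a_3 = floor((14 + 8)/16) = 1.
  m_4 = 16*1 - 8 = 8, d_4 = (208 - 8^2)/16 = 144/16 = 9, a_4 = floor((14 + 8)/9) = 2.
  m_5 = 9*2 - 8 = 10, d_5 = (208 - 10^2)/9 = 108/9 = 12, a_5 = floor((14 + 10)/12) = 2.
  m_6 = 12*2 - 10 = 14, d_6 = (208 - 14^2)/12 = 12/12 = 1, a_6 = floor((14 + 14)/1) = 28.
  m_7 = 1*28 - 14 = 14, d_7 = (208 - 14^2)/1 = 12/1 = 12: (m_7, d_7) = (m_1, d_1) = (14, 12), so from here the quotients repeat a_1, ..., a_6; the period length is 6.
Hence the expansion of sqrt(208) is a_0 = 14 followed by the repeating block 2, 2, 1, 2, 2, 28 (period 6).

[14; (2, 2, 1, 2, 2, 28)]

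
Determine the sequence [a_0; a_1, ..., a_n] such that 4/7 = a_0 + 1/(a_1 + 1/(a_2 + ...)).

Run the Euclidean algorithm on 4 and 7; the successive quotients are the partial quotients a_0, a_1, ... (each step inverts the fractional part left over by the previous one):
  4 = 0*7 + 4, so a_0 = 0.
  7 = 1*4 + 3, so a_1 = 1.
  4 = 1*3 + 1, so a_2 = 1.
  3 = 3*1 + 0, so a_3 = 3.
The remainder reaches 0 after 4 divisions, so the expansion has 4 partial quotients, read off in order.

[0; 1, 1, 3]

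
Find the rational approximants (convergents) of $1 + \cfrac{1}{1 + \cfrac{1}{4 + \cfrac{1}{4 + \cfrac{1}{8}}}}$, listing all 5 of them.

Using the convergent recurrence p_i = a_i*p_{i-1} + p_{i-2}, q_i = a_i*q_{i-1} + q_{i-2} with p_{-2}=0, p_{-1}=1, q_{-2}=1, q_{-1}=0:
  i=0: a_0=1, p_0 = 1*1 + 0 = 1, q_0 = 1*0 + 1 = 1.
  i=1: a_1=1, p_1 = 1*1 + 1 = 2, q_1 = 1*1 + 0 = 1.
  i=2: a_2=4, p_2 = 4*2 + 1 = 9, q_2 = 4*1 + 1 = 5.
  i=3: a_3=4, p_3 = 4*9 + 2 = 38, q_3 = 4*5 + 1 = 21.
  i=4: a_4=8, p_4 = 8*38 + 9 = 313, q_4 = 8*21 + 5 = 173.

1/1, 2/1, 9/5, 38/21, 313/173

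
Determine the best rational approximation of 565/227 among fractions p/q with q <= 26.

62/25

Expand x = 565/227 as a continued fraction with the Euclidean algorithm:
  565 = 2*227 + 111, so a_0 = 2.
  227 = 2*111 + 5, so a_1 = 2.
  111 = 22*5 + 1, so a_2 = 22.
  5 = 5*1 + 0, so a_3 = 5.
so x = [2; 2, 22, 5].
Convergents (p_i = a_i*p_{i-1} + p_{i-2}, q_i = a_i*q_{i-1} + q_{i-2} with p_{-2}=0, p_{-1}=1, q_{-2}=1, q_{-1}=0), until the denominator exceeds 26:
  i=0: a_0=2, p_0 = 2*1 + 0 = 2, q_0 = 2*0 + 1 = 1.
  i=1: a_1=2, p_1 = 2*2 + 1 = 5, q_1 = 2*1 + 0 = 2.
  i=2: a_2=22, p_2 = 22*5 + 2 = 112, q_2 = 22*2 + 1 = 45.
q_2 = 45 > 26, so the last convergent with denominator <= 26 is p_1/q_1 = 5/2.
The closest fraction with denominator <= 26 is either p_1/q_1 or the intermediate fraction (k*p_1 + p_0)/(k*q_1 + q_0) with the largest k >= 1 whose denominator stays <= 26; these approach x as k grows, and every other convergent or intermediate fraction in range is farther away.
Largest k: floor((26 - q_0)/q_1) = floor((26 - 1)/2) = 12.
That gives (12*5 + 2)/(12*2 + 1) = 62/25.
Compare the errors: |x - 5/2| = |565*2 - 5*227|/(227*2) = 5/454, and |x - 62/25| = |565*25 - 62*227|/(227*25) = 51/5675.
Cross-multiplying, 51*454 = 23154 < 28375 = 5*5675, so 51/5675 is smaller: the intermediate fraction 62/25 is closer to x than 5/2.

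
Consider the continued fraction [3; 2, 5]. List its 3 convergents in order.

Using the convergent recurrence p_i = a_i*p_{i-1} + p_{i-2}, q_i = a_i*q_{i-1} + q_{i-2} with p_{-2}=0, p_{-1}=1, q_{-2}=1, q_{-1}=0:
  i=0: a_0=3, p_0 = 3*1 + 0 = 3, q_0 = 3*0 + 1 = 1.
  i=1: a_1=2, p_1 = 2*3 + 1 = 7, q_1 = 2*1 + 0 = 2.
  i=2: a_2=5, p_2 = 5*7 + 3 = 38, q_2 = 5*2 + 1 = 11.

3/1, 7/2, 38/11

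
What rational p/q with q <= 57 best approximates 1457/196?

394/53

Expand x = 1457/196 as a continued fraction with the Euclidean algorithm:
  1457 = 7*196 + 85, so a_0 = 7.
  196 = 2*85 + 26, so a_1 = 2.
  85 = 3*26 + 7, so a_2 = 3.
  26 = 3*7 + 5, so a_3 = 3.
  7 = 1*5 + 2, so a_4 = 1.
  5 = 2*2 + 1, so a_5 = 2.
  2 = 2*1 + 0, so a_6 = 2.
so x = [7; 2, 3, 3, 1, 2, 2].
Convergents (p_i = a_i*p_{i-1} + p_{i-2}, q_i = a_i*q_{i-1} + q_{i-2} with p_{-2}=0, p_{-1}=1, q_{-2}=1, q_{-1}=0), until the denominator exceeds 57:
  i=0: a_0=7, p_0 = 7*1 + 0 = 7, q_0 = 7*0 + 1 = 1.
  i=1: a_1=2, p_1 = 2*7 + 1 = 15, q_1 = 2*1 + 0 = 2.
  i=2: a_2=3, p_2 = 3*15 + 7 = 52, q_2 = 3*2 + 1 = 7.
  i=3: a_3=3, p_3 = 3*52 + 15 = 171, q_3 = 3*7 + 2 = 23.
  i=4: a_4=1, p_4 = 1*171 + 52 = 223, q_4 = 1*23 + 7 = 30.
  i=5: a_5=2, p_5 = 2*223 + 171 = 617, q_5 = 2*30 + 23 = 83.
q_5 = 83 > 57, so the last convergent with denominator <= 57 is p_4/q_4 = 223/30.
The closest fraction with denominator <= 57 is either p_4/q_4 or the intermediate fraction (k*p_4 + p_3)/(k*q_4 + q_3) with the largest k >= 1 whose denominator stays <= 57; these approach x as k grows, and every other convergent or intermediate fraction in range is farther away.
Largest k: floor((57 - q_3)/q_4) = floor((57 - 23)/30) = 1.
That gives (1*223 + 171)/(1*30 + 23) = 394/53.
Compare the errors: |x - 223/30| = |1457*30 - 223*196|/(196*30) = 2/5880, and |x - 394/53| = |1457*53 - 394*196|/(196*53) = 3/10388.
Cross-multiplying, 3*5880 = 17640 < 20776 = 2*10388, so 3/10388 is smaller: the intermediate fraction 394/53 is closer to x than 223/30.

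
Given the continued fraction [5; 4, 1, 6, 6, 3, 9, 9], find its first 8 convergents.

Using the convergent recurrence p_i = a_i*p_{i-1} + p_{i-2}, q_i = a_i*q_{i-1} + q_{i-2} with p_{-2}=0, p_{-1}=1, q_{-2}=1, q_{-1}=0:
  i=0: a_0=5, p_0 = 5*1 + 0 = 5, q_0 = 5*0 + 1 = 1.
  i=1: a_1=4, p_1 = 4*5 + 1 = 21, q_1 = 4*1 + 0 = 4.
  i=2: a_2=1, p_2 = 1*21 + 5 = 26, q_2 = 1*4 + 1 = 5.
  i=3: a_3=6, p_3 = 6*26 + 21 = 177, q_3 = 6*5 + 4 = 34.
  i=4: a_4=6, p_4 = 6*177 + 26 = 1088, q_4 = 6*34 + 5 = 209.
  i=5: a_5=3, p_5 = 3*1088 + 177 = 3441, q_5 = 3*209 + 34 = 661.
  i=6: a_6=9, p_6 = 9*3441 + 1088 = 32057, q_6 = 9*661 + 209 = 6158.
  i=7: a_7=9, p_7 = 9*32057 + 3441 = 291954, q_7 = 9*6158 + 661 = 56083.

5/1, 21/4, 26/5, 177/34, 1088/209, 3441/661, 32057/6158, 291954/56083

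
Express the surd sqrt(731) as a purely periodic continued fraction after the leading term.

Write x_i = (sqrt(731) + m_i)/d_i with (m_0, d_0) = (0, 1). a_0 = floor(sqrt(731)) = 27, since 27^2 = 729 <= 731 < 784 = 28^2.
Iterate m_{i+1} = d_i*a_i - m_i, d_{i+1} = (731 - m_{i+1}^2)/d_i, a_{i+1} = floor((a_0 + m_{i+1})/d_{i+1}):
  m_1 = 1*27 - 0 = 27, d_1 = (731 - 27^2)/1 = 2/1 = 2, a_1 = floor((27 + 27)/2) = 27.
  m_2 = 2*27 - 27 = 27, d_2 = (731 - 27^2)/2 = 2/2 = 1, a_2 = floor((27 + 27)/1) = 54.
  m_3 = 1*54 - 27 = 27, d_3 = (731 - 27^2)/1 = 2/1 = 2: (m_3, d_3) = (m_1, d_1) = (27, 2), so from here the quotients repeat a_1, a_2; the period length is 2.
Hence the expansion of sqrt(731) is a_0 = 27 followed by the repeating block 27, 54 (period 2).

[27; (27, 54)]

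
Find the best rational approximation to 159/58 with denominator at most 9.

11/4

Expand x = 159/58 as a continued fraction with the Euclidean algorithm:
  159 = 2*58 + 43, so a_0 = 2.
  58 = 1*43 + 15, so a_1 = 1.
  43 = 2*15 + 13, so a_2 = 2.
  15 = 1*13 + 2, so a_3 = 1.
  13 = 6*2 + 1, so a_4 = 6.
  2 = 2*1 + 0, so a_5 = 2.
so x = [2; 1, 2, 1, 6, 2].
Convergents (p_i = a_i*p_{i-1} + p_{i-2}, q_i = a_i*q_{i-1} + q_{i-2} with p_{-2}=0, p_{-1}=1, q_{-2}=1, q_{-1}=0), until the denominator exceeds 9:
  i=0: a_0=2, p_0 = 2*1 + 0 = 2, q_0 = 2*0 + 1 = 1.
  i=1: a_1=1, p_1 = 1*2 + 1 = 3, q_1 = 1*1 + 0 = 1.
  i=2: a_2=2, p_2 = 2*3 + 2 = 8, q_2 = 2*1 + 1 = 3.
  i=3: a_3=1, p_3 = 1*8 + 3 = 11, q_3 = 1*3 + 1 = 4.
  i=4: a_4=6, p_4 = 6*11 + 8 = 74, q_4 = 6*4 + 3 = 27.
q_4 = 27 > 9, so the last convergent with denominator <= 9 is p_3/q_3 = 11/4.
The closest fraction with denominator <= 9 is either p_3/q_3 or the intermediate fraction (k*p_3 + p_2)/(k*q_3 + q_2) with the largest k >= 1 whose denominator stays <= 9; these approach x as k grows, and every other convergent or intermediate fraction in range is farther away.
Largest k: floor((9 - q_2)/q_3) = floor((9 - 3)/4) = 1.
That gives (1*11 + 8)/(1*4 + 3) = 19/7.
Compare the errors: |x - 11/4| = |159*4 - 11*58|/(58*4) = 2/232, and |x - 19/7| = |159*7 - 19*58|/(58*7) = 11/406.
Cross-multiplying, 2*406 = 812 < 2552 = 11*232, so 2/232 is smaller: the convergent 11/4 is closer to x than 19/7.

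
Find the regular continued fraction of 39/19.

[2; 19]

Run the Euclidean algorithm on 39 and 19; the successive quotients are the partial quotients a_0, a_1, ... (each step inverts the fractional part left over by the previous one):
  39 = 2*19 + 1, so a_0 = 2.
  19 = 19*1 + 0, so a_1 = 19.
The remainder reaches 0 after 2 divisions, so the expansion has 2 partial quotients, read off in order.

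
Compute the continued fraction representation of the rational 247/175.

[1; 2, 2, 3, 10]

Run the Euclidean algorithm on 247 and 175; the successive quotients are the partial quotients a_0, a_1, ... (each step inverts the fractional part left over by the previous one):
  247 = 1*175 + 72, so a_0 = 1.
  175 = 2*72 + 31, so a_1 = 2.
  72 = 2*31 + 10, so a_2 = 2.
  31 = 3*10 + 1, so a_3 = 3.
  10 = 10*1 + 0, so a_4 = 10.
The remainder reaches 0 after 5 divisions, so the expansion has 5 partial quotients, read off in order.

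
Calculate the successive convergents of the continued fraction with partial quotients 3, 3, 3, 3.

3/1, 10/3, 33/10, 109/33

Using the convergent recurrence p_i = a_i*p_{i-1} + p_{i-2}, q_i = a_i*q_{i-1} + q_{i-2} with p_{-2}=0, p_{-1}=1, q_{-2}=1, q_{-1}=0:
  i=0: a_0=3, p_0 = 3*1 + 0 = 3, q_0 = 3*0 + 1 = 1.
  i=1: a_1=3, p_1 = 3*3 + 1 = 10, q_1 = 3*1 + 0 = 3.
  i=2: a_2=3, p_2 = 3*10 + 3 = 33, q_2 = 3*3 + 1 = 10.
  i=3: a_3=3, p_3 = 3*33 + 10 = 109, q_3 = 3*10 + 3 = 33.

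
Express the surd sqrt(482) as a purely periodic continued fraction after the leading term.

[21; (1, 20, 1, 42)]

Write x_i = (sqrt(482) + m_i)/d_i with (m_0, d_0) = (0, 1). a_0 = floor(sqrt(482)) = 21, since 21^2 = 441 <= 482 < 484 = 22^2.
Iterate m_{i+1} = d_i*a_i - m_i, d_{i+1} = (482 - m_{i+1}^2)/d_i, a_{i+1} = floor((a_0 + m_{i+1})/d_{i+1}):
  m_1 = 1*21 - 0 = 21, d_1 = (482 - 21^2)/1 = 41/1 = 41, a_1 = floor((21 + 21)/41) = 1.
  m_2 = 41*1 - 21 = 20, d_2 = (482 - 20^2)/41 = 82/41 = 2, a_2 = floor((21 + 20)/2) = 20.
  m_3 = 2*20 - 20 = 20, d_3 = (482 - 20^2)/2 = 82/2 = 41, a_3 = floor((21 + 20)/41) = 1.
  m_4 = 41*1 - 20 = 21, d_4 = (482 - 21^2)/41 = 41/41 = 1, a_4 = floor((21 + 21)/1) = 42.
  m_5 = 1*42 - 21 = 21, d_5 = (482 - 21^2)/1 = 41/1 = 41: (m_5, d_5) = (m_1, d_1) = (21, 41), so from here the quotients repeat a_1, ..., a_4; the period length is 4.
Hence the expansion of sqrt(482) is a_0 = 21 followed by the repeating block 1, 20, 1, 42 (period 4).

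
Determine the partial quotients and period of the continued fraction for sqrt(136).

[11; (1, 1, 1, 22)]

Write x_i = (sqrt(136) + m_i)/d_i with (m_0, d_0) = (0, 1). a_0 = floor(sqrt(136)) = 11, since 11^2 = 121 <= 136 < 144 = 12^2.
Iterate m_{i+1} = d_i*a_i - m_i, d_{i+1} = (136 - m_{i+1}^2)/d_i, a_{i+1} = floor((a_0 + m_{i+1})/d_{i+1}):
  m_1 = 1*11 - 0 = 11, d_1 = (136 - 11^2)/1 = 15/1 = 15, a_1 = floor((11 + 11)/15) = 1.
  m_2 = 15*1 - 11 = 4, d_2 = (136 - 4^2)/15 = 120/15 = 8, a_2 = floor((11 + 4)/8) = 1.
  m_3 = 8*1 - 4 = 4, d_3 = (136 - 4^2)/8 = 120/8 = 15, a_3 = floor((11 + 4)/15) = 1.
  m_4 = 15*1 - 4 = 11, d_4 = (136 - 11^2)/15 = 15/15 = 1, a_4 = floor((11 + 11)/1) = 22.
  m_5 = 1*22 - 11 = 11, d_5 = (136 - 11^2)/1 = 15/1 = 15: (m_5, d_5) = (m_1, d_1) = (11, 15), so from here the quotients repeat a_1, ..., a_4; the period length is 4.
Hence the expansion of sqrt(136) is a_0 = 11 followed by the repeating block 1, 1, 1, 22 (period 4).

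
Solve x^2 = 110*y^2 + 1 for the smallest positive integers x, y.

(x, y) = (21, 2)

First expand sqrt(110) as a continued fraction. With x_i = (sqrt(110) + m_i)/d_i and (m_0, d_0) = (0, 1): a_0 = floor(sqrt(110)) = 10, since 10^2 = 100 <= 110 < 121 = 11^2.
Iterate m_{i+1} = d_i*a_i - m_i, d_{i+1} = (110 - m_{i+1}^2)/d_i, a_{i+1} = floor((a_0 + m_{i+1})/d_{i+1}):
  m_1 = 1*10 - 0 = 10, d_1 = (110 - 10^2)/1 = 10/1 = 10, a_1 = floor((10 + 10)/10) = 2.
  m_2 = 10*2 - 10 = 10, d_2 = (110 - 10^2)/10 = 10/10 = 1, a_2 = floor((10 + 10)/1) = 20.
  m_3 = 1*20 - 10 = 10, d_3 = (110 - 10^2)/1 = 10/1 = 10: (m_3, d_3) = (m_1, d_1) = (10, 10), so from here the quotients repeat a_1, a_2; the period length is 2.
So sqrt(110) = [10; (2, 20)] with period length k = 2.
k is even, so the fundamental solution of x^2 - 110y^2 = 1 is (p_{k-1}, q_{k-1}) = (p_1, q_1); compute convergents through index 1.
Convergents (p_i = a_i*p_{i-1} + p_{i-2}, q_i = a_i*q_{i-1} + q_{i-2} with p_{-2}=0, p_{-1}=1, q_{-2}=1, q_{-1}=0):
  i=0: a_0=10, p_0 = 10*1 + 0 = 10, q_0 = 10*0 + 1 = 1.
  i=1: a_1=2, p_1 = 2*10 + 1 = 21, q_1 = 2*1 + 0 = 2.
Check: 21^2 - 110*2^2 = 441 - 440 = 1, so (x, y) = (21, 2) solves the equation, and by the theorem it is the least positive solution.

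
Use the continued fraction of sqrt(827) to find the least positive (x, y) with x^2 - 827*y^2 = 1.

(x, y) = (900602, 31317)

First expand sqrt(827) as a continued fraction. With x_i = (sqrt(827) + m_i)/d_i and (m_0, d_0) = (0, 1): a_0 = floor(sqrt(827)) = 28, since 28^2 = 784 <= 827 < 841 = 29^2.
Iterate m_{i+1} = d_i*a_i - m_i, d_{i+1} = (827 - m_{i+1}^2)/d_i, a_{i+1} = floor((a_0 + m_{i+1})/d_{i+1}):
  m_1 = 1*28 - 0 = 28, d_1 = (827 - 28^2)/1 = 43/1 = 43, a_1 = floor((28 + 28)/43) = 1.
  m_2 = 43*1 - 28 = 15, d_2 = (827 - 15^2)/43 = 602/43 = 14, a_2 = floor((28 + 15)/14) = 3.
  m_3 = 14*3 - 15 = 27, d_3 = (827 - 27^2)/14 = 98/14 = 7, a_3 = floor((28 + 27)/7) = 7.
  m_4 = 7*7 - 27 = 22, d_4 = (827 - 22^2)/7 = 343/7 = 49, a_4 = floor((28 + 22)/49) = 1.
  m_5 = 49*1 - 22 = 27, d_5 = (827 - 27^2)/49 = 98/49 = 2, a_5 = floor((28 + 27)/2) = 27.
  m_6 = 2*27 - 27 = 27, d_6 = (827 - 27^2)/2 = 98/2 = 49, a_6 = floor((28 + 27)/49) = 1.
  m_7 = 49*1 - 27 = 22, d_7 = (827 - 22^2)/49 = 343/49 = 7, a_7 = floor((28 + 22)/7) = 7.
  m_8 = 7*7 - 22 = 27, d_8 = (827 - 27^2)/7 = 98/7 = 14, a_8 = floor((28 + 27)/14) = 3.
  m_9 = 14*3 - 27 = 15, d_9 = (827 - 15^2)/14 = 602/14 = 43, a_9 = floor((28 + 15)/43) = 1.
  m_10 = 43*1 - 15 = 28, d_10 = (827 - 28^2)/43 = 43/43 = 1, a_10 = floor((28 + 28)/1) = 56.
  m_11 = 1*56 - 28 = 28, d_11 = (827 - 28^2)/1 = 43/1 = 43: (m_11, d_11) = (m_1, d_1) = (28, 43), so from here the quotients repeat a_1, ..., a_10; the period length is 10.
So sqrt(827) = [28; (1, 3, 7, 1, 27, 1, 7, 3, 1, 56)] with period length k = 10.
k is even, so the fundamental solution of x^2 - 827y^2 = 1 is (p_{k-1}, q_{k-1}) = (p_9, q_9); compute convergents through index 9.
Convergents (p_i = a_i*p_{i-1} + p_{i-2}, q_i = a_i*q_{i-1} + q_{i-2} with p_{-2}=0, p_{-1}=1, q_{-2}=1, q_{-1}=0):
  i=0: a_0=28, p_0 = 28*1 + 0 = 28, q_0 = 28*0 + 1 = 1.
  i=1: a_1=1, p_1 = 1*28 + 1 = 29, q_1 = 1*1 + 0 = 1.
  i=2: a_2=3, p_2 = 3*29 + 28 = 115, q_2 = 3*1 + 1 = 4.
  i=3: a_3=7, p_3 = 7*115 + 29 = 834, q_3 = 7*4 + 1 = 29.
  i=4: a_4=1, p_4 = 1*834 + 115 = 949, q_4 = 1*29 + 4 = 33.
  i=5: a_5=27, p_5 = 27*949 + 834 = 26457, q_5 = 27*33 + 29 = 920.
  i=6: a_6=1, p_6 = 1*26457 + 949 = 27406, q_6 = 1*920 + 33 = 953.
  i=7: a_7=7, p_7 = 7*27406 + 26457 = 218299, q_7 = 7*953 + 920 = 7591.
  i=8: a_8=3, p_8 = 3*218299 + 27406 = 682303, q_8 = 3*7591 + 953 = 23726.
  i=9: a_9=1, p_9 = 1*682303 + 218299 = 900602, q_9 = 1*23726 + 7591 = 31317.
Check: 900602^2 - 827*31317^2 = 811083962404 - 811083962403 = 1, so (x, y) = (900602, 31317) solves the equation, and by the theorem it is the least positive solution.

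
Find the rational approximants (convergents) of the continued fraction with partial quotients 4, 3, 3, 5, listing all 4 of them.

Using the convergent recurrence p_i = a_i*p_{i-1} + p_{i-2}, q_i = a_i*q_{i-1} + q_{i-2} with p_{-2}=0, p_{-1}=1, q_{-2}=1, q_{-1}=0:
  i=0: a_0=4, p_0 = 4*1 + 0 = 4, q_0 = 4*0 + 1 = 1.
  i=1: a_1=3, p_1 = 3*4 + 1 = 13, q_1 = 3*1 + 0 = 3.
  i=2: a_2=3, p_2 = 3*13 + 4 = 43, q_2 = 3*3 + 1 = 10.
  i=3: a_3=5, p_3 = 5*43 + 13 = 228, q_3 = 5*10 + 3 = 53.

4/1, 13/3, 43/10, 228/53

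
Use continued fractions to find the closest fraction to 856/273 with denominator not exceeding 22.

Expand x = 856/273 as a continued fraction with the Euclidean algorithm:
  856 = 3*273 + 37, so a_0 = 3.
  273 = 7*37 + 14, so a_1 = 7.
  37 = 2*14 + 9, so a_2 = 2.
  14 = 1*9 + 5, so a_3 = 1.
  9 = 1*5 + 4, so a_4 = 1.
  5 = 1*4 + 1, so a_5 = 1.
  4 = 4*1 + 0, so a_6 = 4.
so x = [3; 7, 2, 1, 1, 1, 4].
Convergents (p_i = a_i*p_{i-1} + p_{i-2}, q_i = a_i*q_{i-1} + q_{i-2} with p_{-2}=0, p_{-1}=1, q_{-2}=1, q_{-1}=0), until the denominator exceeds 22:
  i=0: a_0=3, p_0 = 3*1 + 0 = 3, q_0 = 3*0 + 1 = 1.
  i=1: a_1=7, p_1 = 7*3 + 1 = 22, q_1 = 7*1 + 0 = 7.
  i=2: a_2=2, p_2 = 2*22 + 3 = 47, q_2 = 2*7 + 1 = 15.
  i=3: a_3=1, p_3 = 1*47 + 22 = 69, q_3 = 1*15 + 7 = 22.
  i=4: a_4=1, p_4 = 1*69 + 47 = 116, q_4 = 1*22 + 15 = 37.
q_4 = 37 > 22, so the last convergent with denominator <= 22 is p_3/q_3 = 69/22.
The closest fraction with denominator <= 22 is either p_3/q_3 or the intermediate fraction (k*p_3 + p_2)/(k*q_3 + q_2) with the largest k >= 1 whose denominator stays <= 22; these approach x as k grows, and every other convergent or intermediate fraction in range is farther away.
Largest k: floor((22 - q_2)/q_3) = floor((22 - 15)/22) = 0.
Since k = 0, no intermediate fraction beyond p_3/q_3 has denominator <= 22, so the convergent 69/22 is the closest (its error is |856*22 - 69*273|/(273*22) = 5/6006).

69/22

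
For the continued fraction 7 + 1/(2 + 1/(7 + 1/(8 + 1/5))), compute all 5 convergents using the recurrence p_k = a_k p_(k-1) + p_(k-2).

Using the convergent recurrence p_i = a_i*p_{i-1} + p_{i-2}, q_i = a_i*q_{i-1} + q_{i-2} with p_{-2}=0, p_{-1}=1, q_{-2}=1, q_{-1}=0:
  i=0: a_0=7, p_0 = 7*1 + 0 = 7, q_0 = 7*0 + 1 = 1.
  i=1: a_1=2, p_1 = 2*7 + 1 = 15, q_1 = 2*1 + 0 = 2.
  i=2: a_2=7, p_2 = 7*15 + 7 = 112, q_2 = 7*2 + 1 = 15.
  i=3: a_3=8, p_3 = 8*112 + 15 = 911, q_3 = 8*15 + 2 = 122.
  i=4: a_4=5, p_4 = 5*911 + 112 = 4667, q_4 = 5*122 + 15 = 625.

7/1, 15/2, 112/15, 911/122, 4667/625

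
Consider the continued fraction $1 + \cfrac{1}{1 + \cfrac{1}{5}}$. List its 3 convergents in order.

1/1, 2/1, 11/6

Using the convergent recurrence p_i = a_i*p_{i-1} + p_{i-2}, q_i = a_i*q_{i-1} + q_{i-2} with p_{-2}=0, p_{-1}=1, q_{-2}=1, q_{-1}=0:
  i=0: a_0=1, p_0 = 1*1 + 0 = 1, q_0 = 1*0 + 1 = 1.
  i=1: a_1=1, p_1 = 1*1 + 1 = 2, q_1 = 1*1 + 0 = 1.
  i=2: a_2=5, p_2 = 5*2 + 1 = 11, q_2 = 5*1 + 1 = 6.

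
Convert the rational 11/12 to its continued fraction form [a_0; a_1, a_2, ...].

[0; 1, 11]

Run the Euclidean algorithm on 11 and 12; the successive quotients are the partial quotients a_0, a_1, ... (each step inverts the fractional part left over by the previous one):
  11 = 0*12 + 11, so a_0 = 0.
  12 = 1*11 + 1, so a_1 = 1.
  11 = 11*1 + 0, so a_2 = 11.
The remainder reaches 0 after 3 divisions, so the expansion has 3 partial quotients, read off in order.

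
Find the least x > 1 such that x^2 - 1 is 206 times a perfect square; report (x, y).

First expand sqrt(206) as a continued fraction. With x_i = (sqrt(206) + m_i)/d_i and (m_0, d_0) = (0, 1): a_0 = floor(sqrt(206)) = 14, since 14^2 = 196 <= 206 < 225 = 15^2.
Iterate m_{i+1} = d_i*a_i - m_i, d_{i+1} = (206 - m_{i+1}^2)/d_i, a_{i+1} = floor((a_0 + m_{i+1})/d_{i+1}):
  m_1 = 1*14 - 0 = 14, d_1 = (206 - 14^2)/1 = 10/1 = 10, a_1 = floor((14 + 14)/10) = 2.
  m_2 = 10*2 - 14 = 6, d_2 = (206 - 6^2)/10 = 170/10 = 17, a_2 = floor((14 + 6)/17) = 1.
  m_3 = 17*1 - 6 = 11, d_3 = (206 - 11^2)/17 = 85/17 = 5, a_3 = floor((14 + 11)/5) = 5.
  m_4 = 5*5 - 11 = 14, d_4 = (206 - 14^2)/5 = 10/5 = 2, a_4 = floor((14 + 14)/2) = 14.
  m_5 = 2*14 - 14 = 14, d_5 = (206 - 14^2)/2 = 10/2 = 5, a_5 = floor((14 + 14)/5) = 5.
  m_6 = 5*5 - 14 = 11, d_6 = (206 - 11^2)/5 = 85/5 = 17, a_6 = floor((14 + 11)/17) = 1.
  m_7 = 17*1 - 11 = 6, d_7 = (206 - 6^2)/17 = 170/17 = 10, a_7 = floor((14 + 6)/10) = 2.
  m_8 = 10*2 - 6 = 14, d_8 = (206 - 14^2)/10 = 10/10 = 1, a_8 = floor((14 + 14)/1) = 28.
  m_9 = 1*28 - 14 = 14, d_9 = (206 - 14^2)/1 = 10/1 = 10: (m_9, d_9) = (m_1, d_1) = (14, 10), so from here the quotients repeat a_1, ..., a_8; the period length is 8.
So sqrt(206) = [14; (2, 1, 5, 14, 5, 1, 2, 28)] with period length k = 8.
k is even, so the fundamental solution of x^2 - 206y^2 = 1 is (p_{k-1}, q_{k-1}) = (p_7, q_7); compute convergents through index 7.
Convergents (p_i = a_i*p_{i-1} + p_{i-2}, q_i = a_i*q_{i-1} + q_{i-2} with p_{-2}=0, p_{-1}=1, q_{-2}=1, q_{-1}=0):
  i=0: a_0=14, p_0 = 14*1 + 0 = 14, q_0 = 14*0 + 1 = 1.
  i=1: a_1=2, p_1 = 2*14 + 1 = 29, q_1 = 2*1 + 0 = 2.
  i=2: a_2=1, p_2 = 1*29 + 14 = 43, q_2 = 1*2 + 1 = 3.
  i=3: a_3=5, p_3 = 5*43 + 29 = 244, q_3 = 5*3 + 2 = 17.
  i=4: a_4=14, p_4 = 14*244 + 43 = 3459, q_4 = 14*17 + 3 = 241.
  i=5: a_5=5, p_5 = 5*3459 + 244 = 17539, q_5 = 5*241 + 17 = 1222.
  i=6: a_6=1, p_6 = 1*17539 + 3459 = 20998, q_6 = 1*1222 + 241 = 1463.
  i=7: a_7=2, p_7 = 2*20998 + 17539 = 59535, q_7 = 2*1463 + 1222 = 4148.
Check: 59535^2 - 206*4148^2 = 3544416225 - 3544416224 = 1, so (x, y) = (59535, 4148) solves the equation, and by the theorem it is the least positive solution.

(x, y) = (59535, 4148)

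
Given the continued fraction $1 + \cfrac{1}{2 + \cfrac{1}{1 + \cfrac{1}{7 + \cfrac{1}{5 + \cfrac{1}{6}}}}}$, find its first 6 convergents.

1/1, 3/2, 4/3, 31/23, 159/118, 985/731

Using the convergent recurrence p_i = a_i*p_{i-1} + p_{i-2}, q_i = a_i*q_{i-1} + q_{i-2} with p_{-2}=0, p_{-1}=1, q_{-2}=1, q_{-1}=0:
  i=0: a_0=1, p_0 = 1*1 + 0 = 1, q_0 = 1*0 + 1 = 1.
  i=1: a_1=2, p_1 = 2*1 + 1 = 3, q_1 = 2*1 + 0 = 2.
  i=2: a_2=1, p_2 = 1*3 + 1 = 4, q_2 = 1*2 + 1 = 3.
  i=3: a_3=7, p_3 = 7*4 + 3 = 31, q_3 = 7*3 + 2 = 23.
  i=4: a_4=5, p_4 = 5*31 + 4 = 159, q_4 = 5*23 + 3 = 118.
  i=5: a_5=6, p_5 = 6*159 + 31 = 985, q_5 = 6*118 + 23 = 731.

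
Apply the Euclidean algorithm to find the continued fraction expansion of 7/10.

[0; 1, 2, 3]

Run the Euclidean algorithm on 7 and 10; the successive quotients are the partial quotients a_0, a_1, ... (each step inverts the fractional part left over by the previous one):
  7 = 0*10 + 7, so a_0 = 0.
  10 = 1*7 + 3, so a_1 = 1.
  7 = 2*3 + 1, so a_2 = 2.
  3 = 3*1 + 0, so a_3 = 3.
The remainder reaches 0 after 4 divisions, so the expansion has 4 partial quotients, read off in order.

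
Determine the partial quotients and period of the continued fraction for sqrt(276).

Write x_i = (sqrt(276) + m_i)/d_i with (m_0, d_0) = (0, 1). a_0 = floor(sqrt(276)) = 16, since 16^2 = 256 <= 276 < 289 = 17^2.
Iterate m_{i+1} = d_i*a_i - m_i, d_{i+1} = (276 - m_{i+1}^2)/d_i, a_{i+1} = floor((a_0 + m_{i+1})/d_{i+1}):
  m_1 = 1*16 - 0 = 16, d_1 = (276 - 16^2)/1 = 20/1 = 20, a_1 = floor((16 + 16)/20) = 1.
  m_2 = 20*1 - 16 = 4, d_2 = (276 - 4^2)/20 = 260/20 = 13, a_2 = floor((16 + 4)/13) = 1.
  m_3 = 13*1 - 4 = 9, d_3 = (276 - 9^2)/13 = 195/13 = 15, a_3 = floor((16 + 9)/15) = 1.
  m_4 = 15*1 - 9 = 6, d_4 = (276 - 6^2)/15 = 240/15 = 16, a_4 = floor((16 + 6)/16) = 1.
  m_5 = 16*1 - 6 = 10, d_5 = (276 - 10^2)/16 = 176/16 = 11, a_5 = floor((16 + 10)/11) = 2.
  m_6 = 11*2 - 10 = 12, d_6 = (276 - 12^2)/11 = 132/11 = 12, a_6 = floor((16 + 12)/12) = 2.
  m_7 = 12*2 - 12 = 12, d_7 = (276 - 12^2)/12 = 132/12 = 11, a_7 = floor((16 + 12)/11) = 2.
  m_8 = 11*2 - 12 = 10, d_8 = (276 - 10^2)/11 = 176/11 = 16, a_8 = floor((16 + 10)/16) = 1.
  m_9 = 16*1 - 10 = 6, d_9 = (276 - 6^2)/16 = 240/16 = 15, a_9 = floor((16 + 6)/15) = 1.
  m_10 = 15*1 - 6 = 9, d_10 = (276 - 9^2)/15 = 195/15 = 13, a_10 = floor((16 + 9)/13) = 1.
  m_11 = 13*1 - 9 = 4, d_11 = (276 - 4^2)/13 = 260/13 = 20, a_11 = floor((16 + 4)/20) = 1.
  m_12 = 20*1 - 4 = 16, d_12 = (276 - 16^2)/20 = 20/20 = 1, a_12 = floor((16 + 16)/1) = 32.
  m_13 = 1*32 - 16 = 16, d_13 = (276 - 16^2)/1 = 20/1 = 20: (m_13, d_13) = (m_1, d_1) = (16, 20), so from here the quotients repeat a_1, ..., a_12; the period length is 12.
Hence the expansion of sqrt(276) is a_0 = 16 followed by the repeating block 1, 1, 1, 1, 2, 2, 2, 1, 1, 1, 1, 32 (period 12).

[16; (1, 1, 1, 1, 2, 2, 2, 1, 1, 1, 1, 32)]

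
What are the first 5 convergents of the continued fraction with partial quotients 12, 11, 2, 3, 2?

Using the convergent recurrence p_i = a_i*p_{i-1} + p_{i-2}, q_i = a_i*q_{i-1} + q_{i-2} with p_{-2}=0, p_{-1}=1, q_{-2}=1, q_{-1}=0:
  i=0: a_0=12, p_0 = 12*1 + 0 = 12, q_0 = 12*0 + 1 = 1.
  i=1: a_1=11, p_1 = 11*12 + 1 = 133, q_1 = 11*1 + 0 = 11.
  i=2: a_2=2, p_2 = 2*133 + 12 = 278, q_2 = 2*11 + 1 = 23.
  i=3: a_3=3, p_3 = 3*278 + 133 = 967, q_3 = 3*23 + 11 = 80.
  i=4: a_4=2, p_4 = 2*967 + 278 = 2212, q_4 = 2*80 + 23 = 183.

12/1, 133/11, 278/23, 967/80, 2212/183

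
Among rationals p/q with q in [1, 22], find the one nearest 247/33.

157/21

Expand x = 247/33 as a continued fraction with the Euclidean algorithm:
  247 = 7*33 + 16, so a_0 = 7.
  33 = 2*16 + 1, so a_1 = 2.
  16 = 16*1 + 0, so a_2 = 16.
so x = [7; 2, 16].
Convergents (p_i = a_i*p_{i-1} + p_{i-2}, q_i = a_i*q_{i-1} + q_{i-2} with p_{-2}=0, p_{-1}=1, q_{-2}=1, q_{-1}=0), until the denominator exceeds 22:
  i=0: a_0=7, p_0 = 7*1 + 0 = 7, q_0 = 7*0 + 1 = 1.
  i=1: a_1=2, p_1 = 2*7 + 1 = 15, q_1 = 2*1 + 0 = 2.
  i=2: a_2=16, p_2 = 16*15 + 7 = 247, q_2 = 16*2 + 1 = 33.
q_2 = 33 > 22, so the last convergent with denominator <= 22 is p_1/q_1 = 15/2.
The closest fraction with denominator <= 22 is either p_1/q_1 or the intermediate fraction (k*p_1 + p_0)/(k*q_1 + q_0) with the largest k >= 1 whose denominator stays <= 22; these approach x as k grows, and every other convergent or intermediate fraction in range is farther away.
Largest k: floor((22 - q_0)/q_1) = floor((22 - 1)/2) = 10.
That gives (10*15 + 7)/(10*2 + 1) = 157/21.
Compare the errors: |x - 15/2| = |247*2 - 15*33|/(33*2) = 1/66, and |x - 157/21| = |247*21 - 157*33|/(33*21) = 6/693.
Cross-multiplying, 6*66 = 396 < 693 = 1*693, so 6/693 is smaller: the intermediate fraction 157/21 is closer to x than 15/2.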